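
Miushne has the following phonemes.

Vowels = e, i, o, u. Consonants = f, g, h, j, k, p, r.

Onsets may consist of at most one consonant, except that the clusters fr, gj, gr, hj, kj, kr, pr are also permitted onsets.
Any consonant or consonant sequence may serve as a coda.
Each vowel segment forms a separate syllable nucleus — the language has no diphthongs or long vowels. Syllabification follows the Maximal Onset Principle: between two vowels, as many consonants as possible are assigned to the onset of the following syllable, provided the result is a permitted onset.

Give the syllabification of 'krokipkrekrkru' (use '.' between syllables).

Vowels present: o, i, e, u; each is a nucleus, giving 4 syllables.
Between /o/ (V1) and /i/ (V2): /k/ → onset of the next syllable (single consonants are always licit onsets).
Between /i/ (V2) and /e/ (V3): cluster /pkr/ — the longest permitted-onset suffix is /kr/; onset = /kr/, preceding coda = /p/.
Between /e/ (V3) and /u/ (V4): /krkr/ splits as /kr/ + /kr/ (/kr/ is the longest suffix that is a licit onset).

kro.kip.krekr.kru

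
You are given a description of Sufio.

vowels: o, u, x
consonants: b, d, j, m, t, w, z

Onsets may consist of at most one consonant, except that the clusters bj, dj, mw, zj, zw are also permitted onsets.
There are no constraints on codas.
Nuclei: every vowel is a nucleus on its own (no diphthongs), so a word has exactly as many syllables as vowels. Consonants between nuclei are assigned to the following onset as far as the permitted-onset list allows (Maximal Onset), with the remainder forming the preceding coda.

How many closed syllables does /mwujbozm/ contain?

2

Vowels present: u, o; each is a nucleus, giving 2 syllables.
σ1/σ2 boundary: /jb/; trying suffixes from longest down, /b/ is the first permitted one, so coda /j/ | onset /b/.
Syllabification: mwuj.bozm.
Classifying each syllable: /mwuj/ (closed), /bozm/ (closed).
Closed syllables: 2.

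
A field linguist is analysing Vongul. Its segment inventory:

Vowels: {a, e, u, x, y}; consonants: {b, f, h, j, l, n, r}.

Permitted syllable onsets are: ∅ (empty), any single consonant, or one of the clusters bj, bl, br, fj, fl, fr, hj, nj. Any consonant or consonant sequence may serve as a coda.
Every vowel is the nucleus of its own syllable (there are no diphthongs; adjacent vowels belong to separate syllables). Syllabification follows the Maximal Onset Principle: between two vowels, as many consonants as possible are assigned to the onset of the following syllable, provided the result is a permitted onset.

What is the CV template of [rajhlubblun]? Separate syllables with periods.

The vowels are a, u, u — 3 nuclei, so 3 syllables.
σ1/σ2 boundary: /jhl/ splits as /jh/ + /l/ (/l/ is the longest suffix that is a licit onset).
σ2/σ3 boundary: /bbl/ splits as /b/ + /bl/ (/bl/ is the longest suffix that is a licit onset).
Putting it together: rajh.lub.blun.
Mapping each syllable to C/V: /rajh/ → CVCC, /lub/ → CVC, /blun/ → CCVC.

CVCC.CVC.CCVC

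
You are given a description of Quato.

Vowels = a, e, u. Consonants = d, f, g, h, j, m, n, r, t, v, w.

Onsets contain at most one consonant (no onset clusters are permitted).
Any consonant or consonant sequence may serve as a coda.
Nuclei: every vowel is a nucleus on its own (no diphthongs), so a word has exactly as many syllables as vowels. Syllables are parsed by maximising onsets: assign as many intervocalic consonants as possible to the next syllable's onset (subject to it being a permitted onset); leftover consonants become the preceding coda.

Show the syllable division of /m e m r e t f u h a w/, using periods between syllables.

mem.ret.fu.haw

Vowels present: e, e, u, a; each is a nucleus, giving 4 syllables.
/e…e/ gap (V1→V2): /mr/; trying suffixes from longest down, /r/ is the first permitted one, so coda /m/ | onset /r/.
/e…u/ gap (V2→V3): /tf/ splits as /t/ + /f/ (/f/ is the longest suffix that is a licit onset).
/u…a/ gap (V3→V4): just /h/ — single C goes to the following onset.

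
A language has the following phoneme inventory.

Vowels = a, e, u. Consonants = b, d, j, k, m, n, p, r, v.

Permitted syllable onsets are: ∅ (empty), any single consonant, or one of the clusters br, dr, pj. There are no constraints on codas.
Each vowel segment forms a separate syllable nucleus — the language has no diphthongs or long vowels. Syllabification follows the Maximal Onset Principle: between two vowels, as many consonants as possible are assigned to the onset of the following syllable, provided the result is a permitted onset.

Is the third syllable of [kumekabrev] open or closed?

Vowels present: u, e, a, e; each is a nucleus, giving 4 syllables.
Between /u/ (V1) and /e/ (V2): /m/ is a single consonant, so it becomes the next onset.
Between /e/ (V2) and /a/ (V3): /k/ is a single consonant, so it becomes the next onset.
Between /a/ (V3) and /e/ (V4): cluster /br/ — /br/ is itself a permitted onset, so the whole cluster goes right; preceding coda = ∅.
Result: ku.me.ka.brev.
Syllable 3 is /ka/; it ends in its nucleus with no coda, so it is open.

open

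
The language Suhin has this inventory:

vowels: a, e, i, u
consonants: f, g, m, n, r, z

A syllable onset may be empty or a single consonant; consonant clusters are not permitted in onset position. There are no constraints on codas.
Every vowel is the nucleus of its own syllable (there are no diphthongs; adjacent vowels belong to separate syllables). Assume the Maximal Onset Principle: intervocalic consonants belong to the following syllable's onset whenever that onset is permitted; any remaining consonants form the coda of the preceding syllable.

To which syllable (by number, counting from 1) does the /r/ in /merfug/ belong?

1

Nuclei (vowels): e, u → 2 syllables.
σ1/σ2 boundary: /rf/ — longest licit onset from the right is /f/, leaving /r/ as coda.
Result: mer.fug.
The /r/ is in the coda of syllable 1 (/mer/).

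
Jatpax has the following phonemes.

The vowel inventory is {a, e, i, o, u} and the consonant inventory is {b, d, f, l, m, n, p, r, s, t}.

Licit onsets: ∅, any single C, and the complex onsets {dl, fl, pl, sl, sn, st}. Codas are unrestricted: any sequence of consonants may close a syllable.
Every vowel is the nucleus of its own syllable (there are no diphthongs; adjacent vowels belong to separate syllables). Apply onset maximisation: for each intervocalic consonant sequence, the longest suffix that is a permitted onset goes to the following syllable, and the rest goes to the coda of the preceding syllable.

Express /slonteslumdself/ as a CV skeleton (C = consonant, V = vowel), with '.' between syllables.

CCVC.CV.CCVCC.CVCC

Nuclei (vowels): o, e, u, e → 4 syllables.
Between /o/ (V1) and /e/ (V2): /nt/ splits as /n/ + /t/ (/t/ is the longest suffix that is a licit onset).
Between /e/ (V2) and /u/ (V3): /sl/ is a licit onset in full, so it all attaches to the next syllable.
Between /u/ (V3) and /e/ (V4): /mds/; trying suffixes from longest down, /s/ is the first permitted one, so coda /md/ | onset /s/.
So the parse is slon.te.slumd.self.
Mapping each syllable to C/V: /slon/ → CCVC, /te/ → CV, /slumd/ → CCVCC, /self/ → CVCC.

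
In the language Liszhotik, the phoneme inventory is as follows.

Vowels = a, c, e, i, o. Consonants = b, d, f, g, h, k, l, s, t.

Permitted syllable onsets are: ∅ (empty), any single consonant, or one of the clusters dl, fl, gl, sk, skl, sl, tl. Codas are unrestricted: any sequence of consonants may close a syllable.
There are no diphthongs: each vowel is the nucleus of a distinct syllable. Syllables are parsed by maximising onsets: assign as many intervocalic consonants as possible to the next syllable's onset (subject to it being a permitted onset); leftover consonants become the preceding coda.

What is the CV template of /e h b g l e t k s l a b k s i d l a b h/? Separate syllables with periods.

VCC.CCVCC.CCVCC.CV.CCVCC

Nuclei (vowels): e, e, a, i, a → 5 syllables.
V1 /e/ – V2 /e/: cluster /hbgl/ — the longest permitted-onset suffix is /gl/; onset = /gl/, preceding coda = /hb/.
V2 /e/ – V3 /a/: /tksl/; trying suffixes from longest down, /sl/ is the first permitted one, so coda /tk/ | onset /sl/.
V3 /a/ – V4 /i/: /bks/ splits as /bk/ + /s/ (/s/ is the longest suffix that is a licit onset).
V4 /i/ – V5 /a/: /dl/ is a licit onset in full, so it all attaches to the next syllable.
So the parse is ehb.gletk.slabk.si.dlabh.
Mapping each syllable to C/V: /ehb/ → VCC, /gletk/ → CCVCC, /slabk/ → CCVCC, /si/ → CV, /dlabh/ → CCVCC.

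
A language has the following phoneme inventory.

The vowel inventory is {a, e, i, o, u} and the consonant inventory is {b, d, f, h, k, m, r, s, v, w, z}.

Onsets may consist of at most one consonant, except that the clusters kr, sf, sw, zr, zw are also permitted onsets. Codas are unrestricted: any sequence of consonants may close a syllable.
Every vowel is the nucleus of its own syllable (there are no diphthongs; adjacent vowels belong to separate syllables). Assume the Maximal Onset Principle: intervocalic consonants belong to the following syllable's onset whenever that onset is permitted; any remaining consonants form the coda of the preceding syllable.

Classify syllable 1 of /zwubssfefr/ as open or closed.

Nuclei (vowels): u, e → 2 syllables.
Between /u/ (V1) and /e/ (V2): cluster /bssf/ — the longest permitted-onset suffix is /sf/; onset = /sf/, preceding coda = /bs/.
Syllabification: zwubs.sfefr.
Syllable 1 is /zwubs/ with coda /bs/, so it is closed.

closed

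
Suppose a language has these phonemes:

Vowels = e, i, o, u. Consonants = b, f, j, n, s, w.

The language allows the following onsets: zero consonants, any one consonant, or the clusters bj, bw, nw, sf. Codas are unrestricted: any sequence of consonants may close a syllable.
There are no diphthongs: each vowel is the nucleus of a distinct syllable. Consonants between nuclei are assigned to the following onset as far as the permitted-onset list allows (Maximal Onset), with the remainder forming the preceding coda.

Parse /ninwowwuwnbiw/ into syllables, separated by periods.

Vowels present: i, o, u, i; each is a nucleus, giving 4 syllables.
Between /i/ (V1) and /o/ (V2): /nw/ is a licit onset in full, so it all attaches to the next syllable.
Between /o/ (V2) and /u/ (V3): /ww/ splits as /w/ + /w/ (/w/ is the longest suffix that is a licit onset).
Between /u/ (V3) and /i/ (V4): /wnb/ — longest licit onset from the right is /b/, leaving /wn/ as coda.

ni.nwow.wuwn.biw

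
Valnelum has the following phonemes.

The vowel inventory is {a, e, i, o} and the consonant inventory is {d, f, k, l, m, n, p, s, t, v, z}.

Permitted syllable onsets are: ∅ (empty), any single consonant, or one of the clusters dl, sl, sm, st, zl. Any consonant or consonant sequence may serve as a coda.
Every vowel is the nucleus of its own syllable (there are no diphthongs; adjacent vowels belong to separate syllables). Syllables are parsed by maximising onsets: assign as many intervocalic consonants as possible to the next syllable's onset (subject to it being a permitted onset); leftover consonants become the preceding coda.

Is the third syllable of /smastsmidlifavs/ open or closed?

open

Vowels present: a, i, i, a; each is a nucleus, giving 4 syllables.
V1 /a/ – V2 /i/: /stsm/ splits as /st/ + /sm/ (/sm/ is the longest suffix that is a licit onset).
V2 /i/ – V3 /i/: /dl/ — entire cluster is a permitted onset → onset /dl/, coda ∅.
V3 /i/ – V4 /a/: /f/ is a single consonant, so it becomes the next onset.
So the parse is smast.smi.dli.favs.
Syllable 3 is /dli/; it ends in its nucleus with no coda, so it is open.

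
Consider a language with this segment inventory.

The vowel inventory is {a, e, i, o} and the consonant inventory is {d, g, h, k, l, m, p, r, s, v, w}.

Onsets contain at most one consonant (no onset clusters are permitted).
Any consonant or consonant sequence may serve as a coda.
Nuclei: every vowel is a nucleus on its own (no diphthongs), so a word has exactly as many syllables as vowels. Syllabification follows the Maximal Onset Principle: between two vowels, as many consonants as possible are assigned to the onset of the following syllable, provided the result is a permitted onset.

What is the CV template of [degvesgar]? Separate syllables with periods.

The vowels are e, e, a — 3 nuclei, so 3 syllables.
Between /e/ (V1) and /e/ (V2): /gv/ splits as /g/ + /v/ (/v/ is the longest suffix that is a licit onset).
Between /e/ (V2) and /a/ (V3): cluster /sg/ — the longest permitted-onset suffix is /g/; onset = /g/, preceding coda = /s/.
Putting it together: deg.ves.gar.
Mapping each syllable to C/V: /deg/ → CVC, /ves/ → CVC, /gar/ → CVC.

CVC.CVC.CVC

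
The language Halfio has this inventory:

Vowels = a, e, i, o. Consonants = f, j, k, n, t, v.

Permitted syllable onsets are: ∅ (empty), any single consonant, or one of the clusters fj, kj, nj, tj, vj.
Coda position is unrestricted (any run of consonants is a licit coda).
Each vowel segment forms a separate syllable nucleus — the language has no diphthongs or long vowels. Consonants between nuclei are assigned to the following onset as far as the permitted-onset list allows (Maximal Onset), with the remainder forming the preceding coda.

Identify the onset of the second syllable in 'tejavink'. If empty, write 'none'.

Nuclei (vowels): e, a, i → 3 syllables.
V1 /e/ – V2 /a/: /j/ → onset of the next syllable (single consonants are always licit onsets).
V2 /a/ – V3 /i/: /v/ → onset of the next syllable (single consonants are always licit onsets).
Syllabification: te.ja.vink.
Syllable 2 is /ja/: onset /j/, nucleus /a/, coda ∅.

j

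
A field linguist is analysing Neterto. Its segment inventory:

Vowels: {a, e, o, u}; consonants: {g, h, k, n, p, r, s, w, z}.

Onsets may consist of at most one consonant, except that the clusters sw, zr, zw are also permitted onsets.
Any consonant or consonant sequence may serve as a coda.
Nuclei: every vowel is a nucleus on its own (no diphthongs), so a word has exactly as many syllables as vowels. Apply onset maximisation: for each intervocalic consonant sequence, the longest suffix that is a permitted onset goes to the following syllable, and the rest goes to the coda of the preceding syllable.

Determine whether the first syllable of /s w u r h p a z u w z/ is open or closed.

closed

The vowels are u, a, u — 3 nuclei, so 3 syllables.
σ1/σ2 boundary: /rhp/ — longest licit onset from the right is /p/, leaving /rh/ as coda.
σ2/σ3 boundary: /z/ is a single consonant, so it becomes the next onset.
Putting it together: swurh.pa.zuwz.
Syllable 1 is /swurh/ with coda /rh/, so it is closed.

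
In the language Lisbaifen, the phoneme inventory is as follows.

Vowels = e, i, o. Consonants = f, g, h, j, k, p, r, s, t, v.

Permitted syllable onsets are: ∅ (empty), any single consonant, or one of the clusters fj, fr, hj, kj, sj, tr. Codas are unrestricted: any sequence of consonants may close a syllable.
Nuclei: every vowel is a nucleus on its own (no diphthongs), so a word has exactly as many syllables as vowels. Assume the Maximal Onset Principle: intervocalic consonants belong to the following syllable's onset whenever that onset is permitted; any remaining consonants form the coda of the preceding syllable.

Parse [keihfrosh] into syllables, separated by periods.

Vowels present: e, i, o; each is a nucleus, giving 3 syllables.
σ1/σ2 boundary: nothing intervenes; syllable break is V.V.
σ2/σ3 boundary: /hfr/; trying suffixes from longest down, /fr/ is the first permitted one, so coda /h/ | onset /fr/.

ke.ih.frosh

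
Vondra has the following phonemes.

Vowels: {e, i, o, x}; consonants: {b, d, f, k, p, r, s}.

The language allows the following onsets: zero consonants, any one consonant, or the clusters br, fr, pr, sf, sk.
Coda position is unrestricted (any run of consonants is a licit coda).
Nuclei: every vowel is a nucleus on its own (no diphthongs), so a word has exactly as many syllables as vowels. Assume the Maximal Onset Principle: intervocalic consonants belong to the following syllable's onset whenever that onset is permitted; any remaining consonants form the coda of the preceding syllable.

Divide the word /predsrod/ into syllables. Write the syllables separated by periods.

Vowels present: e, o; each is a nucleus, giving 2 syllables.
Between /e/ (V1) and /o/ (V2): /dsr/ — longest licit onset from the right is /r/, leaving /ds/ as coda.

preds.rod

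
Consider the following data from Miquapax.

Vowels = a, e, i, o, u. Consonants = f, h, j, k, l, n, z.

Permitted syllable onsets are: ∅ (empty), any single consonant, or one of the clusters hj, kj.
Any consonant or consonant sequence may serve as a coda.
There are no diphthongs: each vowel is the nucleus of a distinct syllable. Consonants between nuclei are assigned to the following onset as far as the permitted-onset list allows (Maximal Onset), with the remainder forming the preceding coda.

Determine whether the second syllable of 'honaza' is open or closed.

The vowels are o, a, a — 3 nuclei, so 3 syllables.
/o…a/ gap (V1→V2): just /n/ — single C goes to the following onset.
/a…a/ gap (V2→V3): /z/ → onset of the next syllable (single consonants are always licit onsets).
Syllabification: ho.na.za.
Syllable 2 is /na/; it ends in its nucleus with no coda, so it is open.

open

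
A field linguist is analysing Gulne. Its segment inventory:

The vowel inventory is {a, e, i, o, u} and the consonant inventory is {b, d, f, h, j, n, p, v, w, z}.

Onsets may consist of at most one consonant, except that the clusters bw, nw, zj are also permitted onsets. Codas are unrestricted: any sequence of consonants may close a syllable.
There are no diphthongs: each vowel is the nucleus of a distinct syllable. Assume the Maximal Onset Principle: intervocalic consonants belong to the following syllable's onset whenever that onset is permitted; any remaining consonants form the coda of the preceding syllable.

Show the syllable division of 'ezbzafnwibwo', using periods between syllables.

Nuclei (vowels): e, a, i, o → 4 syllables.
/e…a/ gap (V1→V2): /zbz/ — longest licit onset from the right is /z/, leaving /zb/ as coda.
/a…i/ gap (V2→V3): cluster /fnw/ — the longest permitted-onset suffix is /nw/; onset = /nw/, preceding coda = /f/.
/i…o/ gap (V3→V4): cluster /bw/ — /bw/ is itself a permitted onset, so the whole cluster goes right; preceding coda = ∅.

ezb.zaf.nwi.bwo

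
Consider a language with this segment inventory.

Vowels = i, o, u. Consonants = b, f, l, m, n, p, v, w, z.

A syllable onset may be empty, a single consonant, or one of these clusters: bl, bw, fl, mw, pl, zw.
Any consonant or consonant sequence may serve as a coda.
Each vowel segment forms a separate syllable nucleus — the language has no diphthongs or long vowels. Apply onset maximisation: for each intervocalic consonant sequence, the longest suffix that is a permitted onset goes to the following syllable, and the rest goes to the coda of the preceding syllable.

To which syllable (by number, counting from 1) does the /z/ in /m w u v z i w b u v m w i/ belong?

2

The vowels are u, i, u, i — 4 nuclei, so 4 syllables.
σ1/σ2 boundary: /vz/ — longest licit onset from the right is /z/, leaving /v/ as coda.
σ2/σ3 boundary: /wb/ splits as /w/ + /b/ (/b/ is the longest suffix that is a licit onset).
σ3/σ4 boundary: cluster /vmw/ — the longest permitted-onset suffix is /mw/; onset = /mw/, preceding coda = /v/.
Putting it together: mwuv.ziw.buv.mwi.
The /z/ is in the onset of syllable 2 (/ziw/).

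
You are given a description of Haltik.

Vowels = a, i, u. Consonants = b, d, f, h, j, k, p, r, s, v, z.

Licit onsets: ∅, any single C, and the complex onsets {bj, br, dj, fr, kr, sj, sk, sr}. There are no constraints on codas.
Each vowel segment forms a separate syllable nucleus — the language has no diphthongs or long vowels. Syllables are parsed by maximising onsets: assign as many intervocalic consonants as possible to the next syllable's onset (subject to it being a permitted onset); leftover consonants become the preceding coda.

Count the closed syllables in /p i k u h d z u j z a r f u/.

Nuclei (vowels): i, u, u, a, u → 5 syllables.
σ1/σ2 boundary: just /k/ — single C goes to the following onset.
σ2/σ3 boundary: /hdz/ splits as /hd/ + /z/ (/z/ is the longest suffix that is a licit onset).
σ3/σ4 boundary: /jz/ — longest licit onset from the right is /z/, leaving /j/ as coda.
σ4/σ5 boundary: /rf/ — longest licit onset from the right is /f/, leaving /r/ as coda.
Syllabification: pi.kuhd.zuj.zar.fu.
Classifying each syllable: /pi/ (open), /kuhd/ (closed), /zuj/ (closed), /zar/ (closed), /fu/ (open).
Closed syllables: 3.

3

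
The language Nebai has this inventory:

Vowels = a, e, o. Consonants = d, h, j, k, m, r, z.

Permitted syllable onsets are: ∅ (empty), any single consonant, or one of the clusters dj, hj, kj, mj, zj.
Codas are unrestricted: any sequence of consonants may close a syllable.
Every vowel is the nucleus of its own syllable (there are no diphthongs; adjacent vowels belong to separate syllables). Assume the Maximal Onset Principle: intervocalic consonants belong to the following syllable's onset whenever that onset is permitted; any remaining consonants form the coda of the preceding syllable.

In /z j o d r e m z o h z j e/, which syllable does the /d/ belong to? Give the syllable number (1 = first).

1

Nuclei (vowels): o, e, o, e → 4 syllables.
V1 /o/ – V2 /e/: /dr/ — longest licit onset from the right is /r/, leaving /d/ as coda.
V2 /e/ – V3 /o/: /mz/; trying suffixes from longest down, /z/ is the first permitted one, so coda /m/ | onset /z/.
V3 /o/ – V4 /e/: /hzj/; trying suffixes from longest down, /zj/ is the first permitted one, so coda /h/ | onset /zj/.
Putting it together: zjod.rem.zoh.zje.
The /d/ is in the coda of syllable 1 (/zjod/).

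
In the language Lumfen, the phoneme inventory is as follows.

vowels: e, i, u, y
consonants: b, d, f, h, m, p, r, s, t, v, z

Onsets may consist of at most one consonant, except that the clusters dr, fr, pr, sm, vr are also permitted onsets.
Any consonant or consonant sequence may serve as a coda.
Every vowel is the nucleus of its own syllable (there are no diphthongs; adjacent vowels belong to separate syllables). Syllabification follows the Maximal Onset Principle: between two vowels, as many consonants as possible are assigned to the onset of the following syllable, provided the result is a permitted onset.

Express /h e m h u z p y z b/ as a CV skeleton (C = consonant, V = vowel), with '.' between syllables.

Vowels present: e, u, y; each is a nucleus, giving 3 syllables.
/e…u/ gap (V1→V2): cluster /mh/ — the longest permitted-onset suffix is /h/; onset = /h/, preceding coda = /m/.
/u…y/ gap (V2→V3): /zp/ splits as /z/ + /p/ (/p/ is the longest suffix that is a licit onset).
Result: hem.huz.pyzb.
Mapping each syllable to C/V: /hem/ → CVC, /huz/ → CVC, /pyzb/ → CVCC.

CVC.CVC.CVCC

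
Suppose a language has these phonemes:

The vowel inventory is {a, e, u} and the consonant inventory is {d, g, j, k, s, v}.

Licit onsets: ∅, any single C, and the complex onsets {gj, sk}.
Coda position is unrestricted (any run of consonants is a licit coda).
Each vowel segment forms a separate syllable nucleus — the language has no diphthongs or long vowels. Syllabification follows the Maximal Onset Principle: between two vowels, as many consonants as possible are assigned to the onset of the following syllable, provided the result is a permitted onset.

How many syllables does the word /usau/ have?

Vowels present: u, a, u; each is a nucleus, giving 3 syllables.

3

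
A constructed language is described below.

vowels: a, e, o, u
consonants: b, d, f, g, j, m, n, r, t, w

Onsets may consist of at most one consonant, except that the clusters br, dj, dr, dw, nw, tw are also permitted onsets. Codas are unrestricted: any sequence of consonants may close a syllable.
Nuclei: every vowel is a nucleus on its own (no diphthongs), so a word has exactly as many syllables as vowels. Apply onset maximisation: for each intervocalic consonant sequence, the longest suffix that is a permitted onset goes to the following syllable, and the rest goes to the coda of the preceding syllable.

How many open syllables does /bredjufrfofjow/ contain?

1

The vowels are e, u, o, o — 4 nuclei, so 4 syllables.
/e…u/ gap (V1→V2): /dj/ is a licit onset in full, so it all attaches to the next syllable.
/u…o/ gap (V2→V3): /frf/ splits as /fr/ + /f/ (/f/ is the longest suffix that is a licit onset).
/o…o/ gap (V3→V4): /fj/ splits as /f/ + /j/ (/j/ is the longest suffix that is a licit onset).
Putting it together: bre.djufr.fof.jow.
Classifying each syllable: /bre/ (open), /djufr/ (closed), /fof/ (closed), /jow/ (closed).
Open syllables: 1.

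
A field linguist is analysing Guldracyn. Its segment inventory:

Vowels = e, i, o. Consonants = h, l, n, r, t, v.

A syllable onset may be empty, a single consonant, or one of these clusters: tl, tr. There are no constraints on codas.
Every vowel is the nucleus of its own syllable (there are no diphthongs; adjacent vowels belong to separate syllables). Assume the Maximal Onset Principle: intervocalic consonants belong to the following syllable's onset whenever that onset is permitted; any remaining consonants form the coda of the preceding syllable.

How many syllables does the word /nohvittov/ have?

Nuclei (vowels): o, i, o → 3 syllables.

3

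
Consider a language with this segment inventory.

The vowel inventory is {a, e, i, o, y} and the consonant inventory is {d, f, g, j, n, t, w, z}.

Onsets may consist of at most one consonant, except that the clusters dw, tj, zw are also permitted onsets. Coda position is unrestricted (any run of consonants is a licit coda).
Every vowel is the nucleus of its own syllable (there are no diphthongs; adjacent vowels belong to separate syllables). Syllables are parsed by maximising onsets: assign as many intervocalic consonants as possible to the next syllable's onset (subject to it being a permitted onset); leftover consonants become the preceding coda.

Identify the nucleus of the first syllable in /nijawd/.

i

Vowels present: i, a; each is a nucleus, giving 2 syllables.
The first nucleus (vowel 1 from the left) is /i/.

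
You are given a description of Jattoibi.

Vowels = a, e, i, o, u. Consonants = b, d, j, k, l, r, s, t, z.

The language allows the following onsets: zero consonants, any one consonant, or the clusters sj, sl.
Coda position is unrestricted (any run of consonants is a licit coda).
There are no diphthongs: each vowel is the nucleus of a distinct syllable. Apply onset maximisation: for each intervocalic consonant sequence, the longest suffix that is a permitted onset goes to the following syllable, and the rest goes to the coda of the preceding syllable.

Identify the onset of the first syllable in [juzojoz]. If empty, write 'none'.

j

Vowels present: u, o, o; each is a nucleus, giving 3 syllables.
σ1/σ2 boundary: /z/ → onset of the next syllable (single consonants are always licit onsets).
σ2/σ3 boundary: /j/ is a single consonant, so it becomes the next onset.
Result: ju.zo.joz.
Syllable 1 is /ju/: onset /j/, nucleus /u/, coda ∅.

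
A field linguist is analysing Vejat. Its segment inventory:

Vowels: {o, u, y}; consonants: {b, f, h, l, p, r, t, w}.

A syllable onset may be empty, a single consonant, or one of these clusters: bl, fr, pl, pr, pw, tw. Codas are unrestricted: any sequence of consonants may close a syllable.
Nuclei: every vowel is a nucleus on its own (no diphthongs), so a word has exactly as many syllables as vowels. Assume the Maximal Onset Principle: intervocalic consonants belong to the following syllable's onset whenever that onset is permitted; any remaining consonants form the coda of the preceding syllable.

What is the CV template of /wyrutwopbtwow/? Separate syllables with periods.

CV.CV.CCVCC.CCVC

The vowels are y, u, o, o — 4 nuclei, so 4 syllables.
/y…u/ gap (V1→V2): just /r/ — single C goes to the following onset.
/u…o/ gap (V2→V3): /tw/ — entire cluster is a permitted onset → onset /tw/, coda ∅.
/o…o/ gap (V3→V4): /pbtw/ splits as /pb/ + /tw/ (/tw/ is the longest suffix that is a licit onset).
Syllabification: wy.ru.twopb.twow.
Mapping each syllable to C/V: /wy/ → CV, /ru/ → CV, /twopb/ → CCVCC, /twow/ → CCVC.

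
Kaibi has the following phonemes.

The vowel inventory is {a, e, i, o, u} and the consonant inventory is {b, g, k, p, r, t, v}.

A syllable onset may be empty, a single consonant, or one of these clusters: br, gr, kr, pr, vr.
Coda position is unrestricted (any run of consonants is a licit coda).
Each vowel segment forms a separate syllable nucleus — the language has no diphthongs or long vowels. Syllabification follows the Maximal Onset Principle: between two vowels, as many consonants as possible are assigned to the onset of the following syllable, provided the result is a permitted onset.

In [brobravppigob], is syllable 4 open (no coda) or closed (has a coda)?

Vowels present: o, a, i, o; each is a nucleus, giving 4 syllables.
/o…a/ gap (V1→V2): /br/ is a licit onset in full, so it all attaches to the next syllable.
/a…i/ gap (V2→V3): /vpp/ splits as /vp/ + /p/ (/p/ is the longest suffix that is a licit onset).
/i…o/ gap (V3→V4): /g/ is a single consonant, so it becomes the next onset.
Result: bro.bravp.pi.gob.
Syllable 4 is /gob/ with coda /b/, so it is closed.

closed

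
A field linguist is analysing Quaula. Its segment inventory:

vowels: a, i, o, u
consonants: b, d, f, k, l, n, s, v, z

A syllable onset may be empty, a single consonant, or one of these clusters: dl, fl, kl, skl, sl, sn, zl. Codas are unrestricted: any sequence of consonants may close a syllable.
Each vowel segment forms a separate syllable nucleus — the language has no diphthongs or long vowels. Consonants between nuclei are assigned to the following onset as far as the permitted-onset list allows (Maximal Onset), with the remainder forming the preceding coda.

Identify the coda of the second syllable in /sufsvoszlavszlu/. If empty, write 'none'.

Nuclei (vowels): u, o, a, u → 4 syllables.
/u…o/ gap (V1→V2): cluster /fsv/ — the longest permitted-onset suffix is /v/; onset = /v/, preceding coda = /fs/.
/o…a/ gap (V2→V3): cluster /szl/ — the longest permitted-onset suffix is /zl/; onset = /zl/, preceding coda = /s/.
/a…u/ gap (V3→V4): cluster /vszl/ — the longest permitted-onset suffix is /zl/; onset = /zl/, preceding coda = /vs/.
Syllabification: sufs.vos.zlavs.zlu.
Syllable 2 is /vos/: onset /v/, nucleus /o/, coda /s/.

s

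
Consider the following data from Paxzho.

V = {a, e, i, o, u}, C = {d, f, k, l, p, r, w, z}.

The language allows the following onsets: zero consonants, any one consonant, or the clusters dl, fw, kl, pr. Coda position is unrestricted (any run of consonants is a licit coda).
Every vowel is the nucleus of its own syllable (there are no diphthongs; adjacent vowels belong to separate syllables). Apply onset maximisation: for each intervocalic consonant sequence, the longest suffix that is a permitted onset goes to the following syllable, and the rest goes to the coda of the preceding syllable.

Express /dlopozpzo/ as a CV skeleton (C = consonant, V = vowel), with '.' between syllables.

The vowels are o, o, o — 3 nuclei, so 3 syllables.
σ1/σ2 boundary: /p/ → onset of the next syllable (single consonants are always licit onsets).
σ2/σ3 boundary: /zpz/ splits as /zp/ + /z/ (/z/ is the longest suffix that is a licit onset).
Result: dlo.pozp.zo.
Mapping each syllable to C/V: /dlo/ → CCV, /pozp/ → CVCC, /zo/ → CV.

CCV.CVCC.CV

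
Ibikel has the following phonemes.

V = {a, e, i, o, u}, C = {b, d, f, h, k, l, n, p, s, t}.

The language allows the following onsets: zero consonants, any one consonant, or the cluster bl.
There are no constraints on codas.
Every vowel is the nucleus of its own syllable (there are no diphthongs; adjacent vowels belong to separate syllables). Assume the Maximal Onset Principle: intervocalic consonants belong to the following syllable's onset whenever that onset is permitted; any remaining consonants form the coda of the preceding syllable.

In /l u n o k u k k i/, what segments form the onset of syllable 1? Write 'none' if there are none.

The vowels are u, o, u, i — 4 nuclei, so 4 syllables.
V1 /u/ – V2 /o/: /n/ is a single consonant, so it becomes the next onset.
V2 /o/ – V3 /u/: just /k/ — single C goes to the following onset.
V3 /u/ – V4 /i/: /kk/ — longest licit onset from the right is /k/, leaving /k/ as coda.
Putting it together: lu.no.kuk.ki.
Syllable 1 is /lu/: onset /l/, nucleus /u/, coda ∅.

l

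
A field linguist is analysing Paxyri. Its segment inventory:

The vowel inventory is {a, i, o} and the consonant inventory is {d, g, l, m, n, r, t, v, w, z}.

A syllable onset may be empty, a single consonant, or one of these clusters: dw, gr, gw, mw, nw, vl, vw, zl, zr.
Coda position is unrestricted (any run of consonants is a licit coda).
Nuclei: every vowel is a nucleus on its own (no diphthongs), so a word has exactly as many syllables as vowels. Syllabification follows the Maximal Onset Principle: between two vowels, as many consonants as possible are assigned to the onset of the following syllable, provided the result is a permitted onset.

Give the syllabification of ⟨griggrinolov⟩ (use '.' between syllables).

grig.gri.no.lov

Nuclei (vowels): i, i, o, o → 4 syllables.
Between /i/ (V1) and /i/ (V2): cluster /ggr/ — the longest permitted-onset suffix is /gr/; onset = /gr/, preceding coda = /g/.
Between /i/ (V2) and /o/ (V3): /n/ → onset of the next syllable (single consonants are always licit onsets).
Between /o/ (V3) and /o/ (V4): just /l/ — single C goes to the following onset.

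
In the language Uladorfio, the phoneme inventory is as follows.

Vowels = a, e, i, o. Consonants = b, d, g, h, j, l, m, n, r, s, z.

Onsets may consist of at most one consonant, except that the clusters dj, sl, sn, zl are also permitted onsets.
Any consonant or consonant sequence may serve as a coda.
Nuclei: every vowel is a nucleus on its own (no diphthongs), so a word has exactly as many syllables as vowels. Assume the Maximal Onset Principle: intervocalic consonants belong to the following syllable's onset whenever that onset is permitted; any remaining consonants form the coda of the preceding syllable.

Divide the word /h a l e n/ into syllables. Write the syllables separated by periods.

Vowels present: a, e; each is a nucleus, giving 2 syllables.
Between /a/ (V1) and /e/ (V2): just /l/ — single C goes to the following onset.

ha.len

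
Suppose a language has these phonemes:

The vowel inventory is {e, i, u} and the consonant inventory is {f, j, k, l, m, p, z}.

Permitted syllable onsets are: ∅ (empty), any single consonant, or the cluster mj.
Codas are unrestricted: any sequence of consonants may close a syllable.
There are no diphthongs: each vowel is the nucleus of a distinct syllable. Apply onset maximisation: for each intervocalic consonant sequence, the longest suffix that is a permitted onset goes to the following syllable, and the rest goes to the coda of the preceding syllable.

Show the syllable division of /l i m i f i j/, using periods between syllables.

li.mi.fij

The vowels are i, i, i — 3 nuclei, so 3 syllables.
Between /i/ (V1) and /i/ (V2): /m/ is a single consonant, so it becomes the next onset.
Between /i/ (V2) and /i/ (V3): just /f/ — single C goes to the following onset.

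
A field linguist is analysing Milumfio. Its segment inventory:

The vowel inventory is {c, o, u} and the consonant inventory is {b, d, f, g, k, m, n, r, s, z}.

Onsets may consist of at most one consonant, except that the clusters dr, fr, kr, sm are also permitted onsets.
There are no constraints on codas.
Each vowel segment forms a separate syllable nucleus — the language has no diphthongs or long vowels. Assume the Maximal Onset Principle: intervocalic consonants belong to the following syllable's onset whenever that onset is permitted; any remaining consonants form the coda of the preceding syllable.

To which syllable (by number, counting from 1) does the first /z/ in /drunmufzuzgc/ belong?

Nuclei (vowels): u, u, u, c → 4 syllables.
/u…u/ gap (V1→V2): /nm/; trying suffixes from longest down, /m/ is the first permitted one, so coda /n/ | onset /m/.
/u…u/ gap (V2→V3): /fz/ splits as /f/ + /z/ (/z/ is the longest suffix that is a licit onset).
/u…c/ gap (V3→V4): /zg/; trying suffixes from longest down, /g/ is the first permitted one, so coda /z/ | onset /g/.
Result: drun.muf.zuz.gc.
The first /z/ is in the onset of syllable 3 (/zuz/).

3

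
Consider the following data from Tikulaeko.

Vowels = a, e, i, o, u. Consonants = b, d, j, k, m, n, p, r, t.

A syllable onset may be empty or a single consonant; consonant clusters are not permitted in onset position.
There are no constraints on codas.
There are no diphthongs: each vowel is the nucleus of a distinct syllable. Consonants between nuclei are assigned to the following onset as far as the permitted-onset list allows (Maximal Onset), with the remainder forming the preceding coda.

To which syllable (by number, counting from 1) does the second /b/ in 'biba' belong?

2

Nuclei (vowels): i, a → 2 syllables.
/i…a/ gap (V1→V2): just /b/ — single C goes to the following onset.
Result: bi.ba.
The second /b/ is in the onset of syllable 2 (/ba/).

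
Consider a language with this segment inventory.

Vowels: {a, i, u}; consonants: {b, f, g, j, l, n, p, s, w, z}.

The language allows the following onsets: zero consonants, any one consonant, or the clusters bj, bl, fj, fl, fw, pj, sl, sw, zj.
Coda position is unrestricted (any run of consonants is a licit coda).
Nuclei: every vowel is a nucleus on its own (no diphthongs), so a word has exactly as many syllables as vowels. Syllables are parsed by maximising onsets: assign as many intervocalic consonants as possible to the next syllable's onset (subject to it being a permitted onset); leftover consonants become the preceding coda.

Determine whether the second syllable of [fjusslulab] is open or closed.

open

The vowels are u, u, a — 3 nuclei, so 3 syllables.
V1 /u/ – V2 /u/: /ssl/; trying suffixes from longest down, /sl/ is the first permitted one, so coda /s/ | onset /sl/.
V2 /u/ – V3 /a/: /l/ → onset of the next syllable (single consonants are always licit onsets).
Result: fjus.slu.lab.
Syllable 2 is /slu/; it ends in its nucleus with no coda, so it is open.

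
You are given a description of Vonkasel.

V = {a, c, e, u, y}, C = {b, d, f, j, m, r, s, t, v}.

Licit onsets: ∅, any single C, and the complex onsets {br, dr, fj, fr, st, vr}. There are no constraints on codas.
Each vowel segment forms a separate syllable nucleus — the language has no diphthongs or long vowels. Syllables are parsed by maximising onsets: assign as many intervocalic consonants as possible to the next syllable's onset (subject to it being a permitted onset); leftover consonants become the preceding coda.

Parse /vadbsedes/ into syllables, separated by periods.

Vowels present: a, e, e; each is a nucleus, giving 3 syllables.
σ1/σ2 boundary: cluster /dbs/ — the longest permitted-onset suffix is /s/; onset = /s/, preceding coda = /db/.
σ2/σ3 boundary: /d/ is a single consonant, so it becomes the next onset.

vadb.se.des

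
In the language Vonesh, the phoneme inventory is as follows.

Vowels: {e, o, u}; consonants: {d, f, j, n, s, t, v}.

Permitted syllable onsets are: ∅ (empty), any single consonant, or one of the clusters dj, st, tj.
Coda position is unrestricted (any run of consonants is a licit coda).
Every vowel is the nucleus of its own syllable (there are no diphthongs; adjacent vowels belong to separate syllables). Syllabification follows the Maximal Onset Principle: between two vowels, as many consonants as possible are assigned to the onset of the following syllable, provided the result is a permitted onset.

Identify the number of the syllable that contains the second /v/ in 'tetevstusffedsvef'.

5

The vowels are e, e, u, e, e — 5 nuclei, so 5 syllables.
V1 /e/ – V2 /e/: /t/ → onset of the next syllable (single consonants are always licit onsets).
V2 /e/ – V3 /u/: /vst/ — longest licit onset from the right is /st/, leaving /v/ as coda.
V3 /u/ – V4 /e/: /sff/ — longest licit onset from the right is /f/, leaving /sf/ as coda.
V4 /e/ – V5 /e/: cluster /dsv/ — the longest permitted-onset suffix is /v/; onset = /v/, preceding coda = /ds/.
Result: te.tev.stusf.feds.vef.
The second /v/ is in the onset of syllable 5 (/vef/).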